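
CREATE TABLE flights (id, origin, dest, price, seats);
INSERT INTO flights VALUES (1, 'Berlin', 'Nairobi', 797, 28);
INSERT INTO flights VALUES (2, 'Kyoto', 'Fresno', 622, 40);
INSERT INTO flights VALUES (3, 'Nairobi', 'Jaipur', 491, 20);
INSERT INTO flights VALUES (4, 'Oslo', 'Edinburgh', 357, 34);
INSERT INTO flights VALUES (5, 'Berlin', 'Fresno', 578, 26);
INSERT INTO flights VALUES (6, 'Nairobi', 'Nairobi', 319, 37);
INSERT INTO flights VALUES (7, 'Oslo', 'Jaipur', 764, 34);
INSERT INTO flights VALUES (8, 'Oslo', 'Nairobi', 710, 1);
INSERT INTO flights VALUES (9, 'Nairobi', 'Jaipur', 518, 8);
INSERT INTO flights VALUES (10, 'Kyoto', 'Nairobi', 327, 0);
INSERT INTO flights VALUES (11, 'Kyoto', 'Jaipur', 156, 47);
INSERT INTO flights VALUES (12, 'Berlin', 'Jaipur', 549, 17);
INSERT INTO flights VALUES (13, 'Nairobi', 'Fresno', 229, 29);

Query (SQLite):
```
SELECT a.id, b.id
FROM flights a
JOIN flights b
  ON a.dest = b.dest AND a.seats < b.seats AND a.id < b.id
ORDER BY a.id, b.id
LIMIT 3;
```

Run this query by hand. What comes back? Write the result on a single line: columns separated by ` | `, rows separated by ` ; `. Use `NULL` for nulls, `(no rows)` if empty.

1 | 6 ; 3 | 7 ; 3 | 11

Pairs (a,b) with same dest, a.seats < b.seats, a.id < b.id.
dest groups: Edinburgh:{4} Fresno:{2,5,13} Jaipur:{3,7,9,11,12} Nairobi:{1,6,8,10}
Ordered by (a.id, b.id); first 3.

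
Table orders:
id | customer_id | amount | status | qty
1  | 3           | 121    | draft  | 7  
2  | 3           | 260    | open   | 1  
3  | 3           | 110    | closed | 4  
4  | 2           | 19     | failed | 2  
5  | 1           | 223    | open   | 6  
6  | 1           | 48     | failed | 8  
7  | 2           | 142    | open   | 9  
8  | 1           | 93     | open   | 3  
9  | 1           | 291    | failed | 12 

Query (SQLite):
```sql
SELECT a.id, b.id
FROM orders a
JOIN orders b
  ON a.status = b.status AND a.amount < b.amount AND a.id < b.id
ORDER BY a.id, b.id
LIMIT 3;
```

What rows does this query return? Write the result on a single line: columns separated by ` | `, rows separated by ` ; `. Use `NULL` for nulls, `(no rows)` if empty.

4 | 6 ; 4 | 9 ; 6 | 9

Pairs (a,b) with same status, a.amount < b.amount, a.id < b.id.
status groups: closed:{3} draft:{1} failed:{4,6,9} open:{2,5,7,8}
Ordered by (a.id, b.id); first 3.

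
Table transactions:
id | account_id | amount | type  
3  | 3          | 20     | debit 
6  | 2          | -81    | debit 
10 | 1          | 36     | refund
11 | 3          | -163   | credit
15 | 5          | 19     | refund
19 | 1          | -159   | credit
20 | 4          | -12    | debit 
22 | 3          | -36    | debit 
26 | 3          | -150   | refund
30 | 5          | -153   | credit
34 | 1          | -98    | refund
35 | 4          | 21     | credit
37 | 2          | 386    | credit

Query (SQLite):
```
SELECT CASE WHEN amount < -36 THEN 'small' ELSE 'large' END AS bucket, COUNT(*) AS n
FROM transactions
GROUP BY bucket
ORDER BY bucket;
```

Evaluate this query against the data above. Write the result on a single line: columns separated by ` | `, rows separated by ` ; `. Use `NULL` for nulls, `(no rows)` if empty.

large | 7 ; small | 6

Bucket rows by amount < -36 → 'small' else 'large'; count each bucket.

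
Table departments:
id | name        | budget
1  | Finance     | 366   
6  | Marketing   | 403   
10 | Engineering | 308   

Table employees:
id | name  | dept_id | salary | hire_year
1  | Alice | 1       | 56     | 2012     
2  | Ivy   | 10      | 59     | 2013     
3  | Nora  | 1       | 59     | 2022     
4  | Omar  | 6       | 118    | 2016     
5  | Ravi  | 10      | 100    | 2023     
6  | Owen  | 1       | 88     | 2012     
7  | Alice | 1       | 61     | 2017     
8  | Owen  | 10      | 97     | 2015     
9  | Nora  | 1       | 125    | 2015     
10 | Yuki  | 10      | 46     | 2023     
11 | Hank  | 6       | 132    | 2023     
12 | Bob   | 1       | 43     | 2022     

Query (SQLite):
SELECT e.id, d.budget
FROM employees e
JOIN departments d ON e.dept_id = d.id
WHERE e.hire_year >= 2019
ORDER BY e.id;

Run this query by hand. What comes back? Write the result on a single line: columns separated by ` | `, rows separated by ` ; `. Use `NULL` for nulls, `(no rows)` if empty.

3 | 366 ; 5 | 308 ; 10 | 308 ; 11 | 403 ; 12 | 366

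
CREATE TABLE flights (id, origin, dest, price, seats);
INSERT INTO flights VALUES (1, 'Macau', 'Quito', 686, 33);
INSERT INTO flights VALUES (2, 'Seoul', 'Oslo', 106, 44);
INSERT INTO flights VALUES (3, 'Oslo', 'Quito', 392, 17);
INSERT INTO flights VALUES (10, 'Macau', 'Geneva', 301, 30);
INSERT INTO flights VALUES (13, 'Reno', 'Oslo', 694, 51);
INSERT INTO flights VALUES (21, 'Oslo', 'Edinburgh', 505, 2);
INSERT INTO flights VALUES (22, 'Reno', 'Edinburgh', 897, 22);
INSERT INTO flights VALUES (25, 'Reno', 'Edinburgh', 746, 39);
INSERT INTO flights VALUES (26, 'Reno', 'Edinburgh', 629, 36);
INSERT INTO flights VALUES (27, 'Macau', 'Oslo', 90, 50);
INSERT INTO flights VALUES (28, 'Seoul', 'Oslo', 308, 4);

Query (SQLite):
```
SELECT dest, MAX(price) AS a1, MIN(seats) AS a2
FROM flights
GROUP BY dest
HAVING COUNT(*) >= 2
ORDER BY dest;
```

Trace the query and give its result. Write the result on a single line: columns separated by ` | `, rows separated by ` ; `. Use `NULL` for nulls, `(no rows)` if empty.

Edinburgh | 897 | 2 ; Oslo | 694 | 4 ; Quito | 686 | 17

Group flights by dest.
Per group compute: MAX(price), MIN(seats).
HAVING: drop groups with fewer than 2 rows.
  Edinburgh: ids {21, 22, 25, 26} → MAX(price)=897, MIN(seats)=2
  Geneva: ids {10} → MAX(price)=301, MIN(seats)=30
  Oslo: ids {2, 13, 27, 28} → MAX(price)=694, MIN(seats)=4
  Quito: ids {1, 3} → MAX(price)=686, MIN(seats)=17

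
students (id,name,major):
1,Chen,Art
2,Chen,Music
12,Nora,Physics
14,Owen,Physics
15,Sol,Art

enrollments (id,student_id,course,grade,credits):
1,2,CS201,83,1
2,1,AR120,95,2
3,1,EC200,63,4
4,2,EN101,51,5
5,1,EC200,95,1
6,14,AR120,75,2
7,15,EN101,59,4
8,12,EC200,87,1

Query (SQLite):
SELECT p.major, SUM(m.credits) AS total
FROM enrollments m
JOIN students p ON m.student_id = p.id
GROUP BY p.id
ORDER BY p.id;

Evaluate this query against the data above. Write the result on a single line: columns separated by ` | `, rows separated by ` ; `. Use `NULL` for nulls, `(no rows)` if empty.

Join each enrollments row to its students via student_id.
Group joined rows by students.id; compute SUM(m.credits) per group.
  1: ids {2, 3, 5} → SUM(m.credits)=7
  2: ids {1, 4} → SUM(m.credits)=6
  12: ids {8} → SUM(m.credits)=1
  14: ids {6} → SUM(m.credits)=2
  15: ids {7} → SUM(m.credits)=4

Art | 7 ; Music | 6 ; Physics | 1 ; Physics | 2 ; Art | 4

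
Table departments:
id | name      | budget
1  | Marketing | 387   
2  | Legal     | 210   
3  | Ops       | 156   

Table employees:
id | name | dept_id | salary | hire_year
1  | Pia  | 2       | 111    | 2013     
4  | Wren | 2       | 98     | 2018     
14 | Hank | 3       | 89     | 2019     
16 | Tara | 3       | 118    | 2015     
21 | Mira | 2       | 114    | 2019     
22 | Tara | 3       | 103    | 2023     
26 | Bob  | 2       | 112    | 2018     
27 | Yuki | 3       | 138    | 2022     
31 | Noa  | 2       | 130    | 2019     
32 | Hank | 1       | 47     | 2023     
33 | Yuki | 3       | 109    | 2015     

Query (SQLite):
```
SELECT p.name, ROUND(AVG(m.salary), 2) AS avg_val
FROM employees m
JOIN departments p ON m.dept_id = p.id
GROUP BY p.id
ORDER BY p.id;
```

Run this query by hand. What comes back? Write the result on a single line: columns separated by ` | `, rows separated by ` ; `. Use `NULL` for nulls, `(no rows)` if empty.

Marketing | 47 ; Legal | 113 ; Ops | 111.4

Join each employees row to its departments via dept_id.
Group joined rows by departments.id; compute ROUND(AVG(m.salary), 2) per group.
  1: ids {32} → ROUND(AVG(m.salary), 2)=47
  2: ids {1, 4, 21, 26, 31} → ROUND(AVG(m.salary), 2)=113
  3: ids {14, 16, 22, 27, 33} → ROUND(AVG(m.salary), 2)=111.4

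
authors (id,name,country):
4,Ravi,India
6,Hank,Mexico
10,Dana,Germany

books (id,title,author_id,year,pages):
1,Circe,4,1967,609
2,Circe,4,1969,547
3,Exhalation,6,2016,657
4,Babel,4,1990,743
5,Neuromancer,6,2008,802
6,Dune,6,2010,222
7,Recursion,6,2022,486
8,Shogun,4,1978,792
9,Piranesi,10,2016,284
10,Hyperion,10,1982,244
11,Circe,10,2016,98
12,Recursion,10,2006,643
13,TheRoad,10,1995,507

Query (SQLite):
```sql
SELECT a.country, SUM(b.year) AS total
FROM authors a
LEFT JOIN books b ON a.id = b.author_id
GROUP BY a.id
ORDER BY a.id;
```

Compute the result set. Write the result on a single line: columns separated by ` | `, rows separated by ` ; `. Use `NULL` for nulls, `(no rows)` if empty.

India | 7904 ; Mexico | 8056 ; Germany | 10015

LEFT JOIN keeps every authors row; unmatched ones get NULL for books columns.
Group by authors.id and compute SUM(b.year). SUM over an all-NULL group is NULL.
  4: ids {1, 2, 4, 8} → SUM(b.year)=7904
  6: ids {3, 5, 6, 7} → SUM(b.year)=8056
  10: ids {9, 10, 11, 12, 13} → SUM(b.year)=10015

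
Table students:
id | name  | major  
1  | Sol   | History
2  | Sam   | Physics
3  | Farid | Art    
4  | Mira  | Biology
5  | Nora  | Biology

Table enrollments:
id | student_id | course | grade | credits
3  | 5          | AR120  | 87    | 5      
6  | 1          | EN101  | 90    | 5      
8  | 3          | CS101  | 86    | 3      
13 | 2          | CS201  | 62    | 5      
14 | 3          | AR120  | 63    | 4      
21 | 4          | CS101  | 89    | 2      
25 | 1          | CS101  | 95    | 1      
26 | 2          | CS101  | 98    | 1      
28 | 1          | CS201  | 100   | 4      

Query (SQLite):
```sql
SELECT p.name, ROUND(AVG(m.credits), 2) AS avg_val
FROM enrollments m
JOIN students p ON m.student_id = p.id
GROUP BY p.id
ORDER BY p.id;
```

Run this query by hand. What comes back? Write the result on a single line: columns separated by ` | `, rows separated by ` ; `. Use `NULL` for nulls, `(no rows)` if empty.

Sol | 3.33 ; Sam | 3 ; Farid | 3.5 ; Mira | 2 ; Nora | 5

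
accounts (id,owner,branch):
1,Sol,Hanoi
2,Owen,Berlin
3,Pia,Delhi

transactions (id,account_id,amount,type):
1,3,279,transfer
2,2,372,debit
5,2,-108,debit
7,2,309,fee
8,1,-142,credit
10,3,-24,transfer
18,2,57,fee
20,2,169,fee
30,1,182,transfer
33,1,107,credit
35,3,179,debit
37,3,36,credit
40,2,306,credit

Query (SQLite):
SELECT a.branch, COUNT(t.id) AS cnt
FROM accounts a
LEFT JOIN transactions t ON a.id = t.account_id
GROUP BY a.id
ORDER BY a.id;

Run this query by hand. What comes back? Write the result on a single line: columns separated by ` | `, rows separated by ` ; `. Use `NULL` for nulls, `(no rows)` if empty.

Hanoi | 3 ; Berlin | 6 ; Delhi | 4

LEFT JOIN keeps every accounts row; unmatched ones get NULL for transactions columns.
Group by accounts.id and compute COUNT(t.id). COUNT(col) of an all-NULL group is 0.
  1: ids {8, 30, 33} → COUNT(t.id)=3
  2: ids {2, 5, 7, 18, 20, 40} → COUNT(t.id)=6
  3: ids {1, 10, 35, 37} → COUNT(t.id)=4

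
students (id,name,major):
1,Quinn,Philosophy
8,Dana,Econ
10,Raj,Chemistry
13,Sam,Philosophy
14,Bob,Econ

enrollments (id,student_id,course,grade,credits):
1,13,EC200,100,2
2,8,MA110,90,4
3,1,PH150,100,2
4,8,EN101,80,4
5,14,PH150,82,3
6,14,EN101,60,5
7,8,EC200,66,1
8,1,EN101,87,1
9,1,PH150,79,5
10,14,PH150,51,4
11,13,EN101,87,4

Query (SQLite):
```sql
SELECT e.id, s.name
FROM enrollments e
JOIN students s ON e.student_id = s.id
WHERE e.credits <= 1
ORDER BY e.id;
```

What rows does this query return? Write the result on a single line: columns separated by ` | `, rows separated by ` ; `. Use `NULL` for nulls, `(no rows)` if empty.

Each enrollments row matches the students row where student_id = students.id.
Then keep rows with e.credits <= 1.

7 | Dana ; 8 | Quinn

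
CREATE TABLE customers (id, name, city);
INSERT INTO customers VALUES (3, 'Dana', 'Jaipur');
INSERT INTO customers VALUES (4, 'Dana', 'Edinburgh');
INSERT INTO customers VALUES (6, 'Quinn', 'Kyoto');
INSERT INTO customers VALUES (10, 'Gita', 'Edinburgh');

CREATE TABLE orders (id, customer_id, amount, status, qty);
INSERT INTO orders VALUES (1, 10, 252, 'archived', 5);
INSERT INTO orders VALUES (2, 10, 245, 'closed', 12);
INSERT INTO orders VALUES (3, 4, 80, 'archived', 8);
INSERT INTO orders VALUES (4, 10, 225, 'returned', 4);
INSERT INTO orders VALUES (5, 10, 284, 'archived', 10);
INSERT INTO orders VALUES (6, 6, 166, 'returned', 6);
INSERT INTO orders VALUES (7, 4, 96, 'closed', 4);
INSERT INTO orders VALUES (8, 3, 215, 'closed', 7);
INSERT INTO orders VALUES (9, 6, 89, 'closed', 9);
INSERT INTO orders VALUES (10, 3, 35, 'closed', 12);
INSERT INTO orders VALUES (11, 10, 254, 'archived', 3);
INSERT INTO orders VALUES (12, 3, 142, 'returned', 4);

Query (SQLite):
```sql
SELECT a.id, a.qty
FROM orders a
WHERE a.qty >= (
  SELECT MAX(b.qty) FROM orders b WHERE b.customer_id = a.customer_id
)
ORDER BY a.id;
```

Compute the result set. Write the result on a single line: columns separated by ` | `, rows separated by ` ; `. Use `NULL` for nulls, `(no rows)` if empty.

2 | 12 ; 3 | 8 ; 9 | 9 ; 10 | 12

For each orders row a, compute MAX(qty) over rows sharing a.customer_id.
Keep row a if a.qty >= that per-group MAX.
  customer_id=3: MAX(qty) = 12
  customer_id=4: MAX(qty) = 8
  customer_id=6: MAX(qty) = 9
  customer_id=10: MAX(qty) = 12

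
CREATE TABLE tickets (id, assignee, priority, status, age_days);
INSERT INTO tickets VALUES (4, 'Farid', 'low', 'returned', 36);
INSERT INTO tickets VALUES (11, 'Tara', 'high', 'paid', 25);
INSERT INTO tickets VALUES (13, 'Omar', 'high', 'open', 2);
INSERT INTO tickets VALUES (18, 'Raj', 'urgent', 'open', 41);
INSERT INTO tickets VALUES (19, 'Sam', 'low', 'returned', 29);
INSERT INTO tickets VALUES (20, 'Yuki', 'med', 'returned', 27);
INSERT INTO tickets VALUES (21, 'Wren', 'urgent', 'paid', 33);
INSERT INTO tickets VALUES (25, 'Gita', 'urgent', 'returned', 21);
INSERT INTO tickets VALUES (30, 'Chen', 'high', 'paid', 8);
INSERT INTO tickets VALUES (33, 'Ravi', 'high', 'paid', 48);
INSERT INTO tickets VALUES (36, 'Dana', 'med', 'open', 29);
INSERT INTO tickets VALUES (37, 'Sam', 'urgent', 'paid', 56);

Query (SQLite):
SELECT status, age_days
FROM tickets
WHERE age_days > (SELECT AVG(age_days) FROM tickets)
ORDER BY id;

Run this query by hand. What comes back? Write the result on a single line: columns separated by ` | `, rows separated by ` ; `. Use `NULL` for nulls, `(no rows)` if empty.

returned | 36 ; open | 41 ; paid | 33 ; paid | 48 ; paid | 56

Scalar subquery: AVG(age_days) over all tickets rows = 29.583333 (≈; comparison uses full precision).
Keep rows where age_days > that value.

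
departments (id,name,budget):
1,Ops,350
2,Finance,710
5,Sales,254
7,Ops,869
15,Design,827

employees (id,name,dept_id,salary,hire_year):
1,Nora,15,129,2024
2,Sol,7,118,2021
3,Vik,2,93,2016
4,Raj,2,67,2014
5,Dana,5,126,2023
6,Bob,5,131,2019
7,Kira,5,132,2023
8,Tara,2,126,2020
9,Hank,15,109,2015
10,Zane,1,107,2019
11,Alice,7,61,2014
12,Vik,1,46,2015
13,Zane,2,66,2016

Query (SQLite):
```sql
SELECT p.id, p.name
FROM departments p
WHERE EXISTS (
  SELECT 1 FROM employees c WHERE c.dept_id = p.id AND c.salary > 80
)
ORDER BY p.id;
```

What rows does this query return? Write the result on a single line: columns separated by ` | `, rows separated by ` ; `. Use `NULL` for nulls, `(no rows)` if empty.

For each departments row, check whether any employees with matching dept_id has salary > 80.
Keep rows where that is true.

1 | Ops ; 2 | Finance ; 5 | Sales ; 7 | Ops ; 15 | Design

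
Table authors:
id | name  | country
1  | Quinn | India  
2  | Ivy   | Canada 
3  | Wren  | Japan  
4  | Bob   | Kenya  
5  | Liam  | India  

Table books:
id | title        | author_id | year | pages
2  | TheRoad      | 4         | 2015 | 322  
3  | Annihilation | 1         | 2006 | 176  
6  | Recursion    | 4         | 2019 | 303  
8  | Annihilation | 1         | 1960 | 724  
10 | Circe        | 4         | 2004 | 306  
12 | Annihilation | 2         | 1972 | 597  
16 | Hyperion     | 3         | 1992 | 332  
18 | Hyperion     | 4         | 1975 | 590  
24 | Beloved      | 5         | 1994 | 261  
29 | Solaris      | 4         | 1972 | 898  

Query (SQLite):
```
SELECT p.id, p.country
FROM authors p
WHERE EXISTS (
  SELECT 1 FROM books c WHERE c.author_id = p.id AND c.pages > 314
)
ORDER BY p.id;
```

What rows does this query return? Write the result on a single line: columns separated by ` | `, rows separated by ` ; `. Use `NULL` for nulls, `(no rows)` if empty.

1 | India ; 2 | Canada ; 3 | Japan ; 4 | Kenya

For each authors row, check whether any books with matching author_id has pages > 314.
Keep rows where that is true.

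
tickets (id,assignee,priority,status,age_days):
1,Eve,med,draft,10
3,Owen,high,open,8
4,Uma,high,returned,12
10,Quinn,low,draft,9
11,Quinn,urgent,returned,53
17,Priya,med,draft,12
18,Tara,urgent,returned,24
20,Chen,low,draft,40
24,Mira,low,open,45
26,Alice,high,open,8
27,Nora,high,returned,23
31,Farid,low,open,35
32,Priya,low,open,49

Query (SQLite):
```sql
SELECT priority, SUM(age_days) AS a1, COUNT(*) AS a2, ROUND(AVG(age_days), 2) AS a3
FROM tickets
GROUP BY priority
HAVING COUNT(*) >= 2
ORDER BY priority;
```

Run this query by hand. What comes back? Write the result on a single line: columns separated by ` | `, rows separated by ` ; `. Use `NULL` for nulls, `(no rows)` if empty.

high | 51 | 4 | 12.75 ; low | 178 | 5 | 35.6 ; med | 22 | 2 | 11 ; urgent | 77 | 2 | 38.5

Group tickets by priority.
Per group compute: SUM(age_days), COUNT(*), ROUND(AVG(age_days), 2).
HAVING: drop groups with fewer than 2 rows.
  high: ids {3, 4, 26, 27} → SUM(age_days)=51, COUNT(*)=4, ROUND(AVG(age_days), 2)=12.75
  low: ids {10, 20, 24, 31, 32} → SUM(age_days)=178, COUNT(*)=5, ROUND(AVG(age_days), 2)=35.6
  med: ids {1, 17} → SUM(age_days)=22, COUNT(*)=2, ROUND(AVG(age_days), 2)=11
  urgent: ids {11, 18} → SUM(age_days)=77, COUNT(*)=2, ROUND(AVG(age_days), 2)=38.5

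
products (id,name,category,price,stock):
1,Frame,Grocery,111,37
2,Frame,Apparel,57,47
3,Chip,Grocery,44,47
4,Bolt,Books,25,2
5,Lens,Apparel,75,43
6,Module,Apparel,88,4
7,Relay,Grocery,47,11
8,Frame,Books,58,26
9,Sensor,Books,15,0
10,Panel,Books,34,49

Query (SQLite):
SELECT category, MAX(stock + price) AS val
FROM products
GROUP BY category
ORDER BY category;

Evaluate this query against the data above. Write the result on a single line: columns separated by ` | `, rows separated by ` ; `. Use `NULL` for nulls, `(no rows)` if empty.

For each row compute stock + price.
Group by category; take MAX of the expression per group.
  Apparel: ids {2, 5, 6} → MAX(stock + price)=118
  Books: ids {4, 8, 9, 10} → MAX(stock + price)=84
  Grocery: ids {1, 3, 7} → MAX(stock + price)=148

Apparel | 118 ; Books | 84 ; Grocery | 148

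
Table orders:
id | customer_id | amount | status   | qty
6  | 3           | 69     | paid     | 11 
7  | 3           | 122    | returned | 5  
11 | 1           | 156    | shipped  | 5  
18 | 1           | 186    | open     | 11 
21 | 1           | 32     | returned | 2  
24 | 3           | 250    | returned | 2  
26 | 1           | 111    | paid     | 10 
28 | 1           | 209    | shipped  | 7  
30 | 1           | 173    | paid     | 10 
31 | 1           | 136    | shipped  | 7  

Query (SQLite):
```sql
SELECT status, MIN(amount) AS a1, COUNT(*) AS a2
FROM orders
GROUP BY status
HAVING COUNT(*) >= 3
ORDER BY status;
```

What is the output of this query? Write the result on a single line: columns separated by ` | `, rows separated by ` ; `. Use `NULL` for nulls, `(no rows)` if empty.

Group orders by status.
Per group compute: MIN(amount), COUNT(*).
HAVING: drop groups with fewer than 3 rows.
  open: ids {18} → MIN(amount)=186, COUNT(*)=1
  paid: ids {6, 26, 30} → MIN(amount)=69, COUNT(*)=3
  returned: ids {7, 21, 24} → MIN(amount)=32, COUNT(*)=3
  shipped: ids {11, 28, 31} → MIN(amount)=136, COUNT(*)=3

paid | 69 | 3 ; returned | 32 | 3 ; shipped | 136 | 3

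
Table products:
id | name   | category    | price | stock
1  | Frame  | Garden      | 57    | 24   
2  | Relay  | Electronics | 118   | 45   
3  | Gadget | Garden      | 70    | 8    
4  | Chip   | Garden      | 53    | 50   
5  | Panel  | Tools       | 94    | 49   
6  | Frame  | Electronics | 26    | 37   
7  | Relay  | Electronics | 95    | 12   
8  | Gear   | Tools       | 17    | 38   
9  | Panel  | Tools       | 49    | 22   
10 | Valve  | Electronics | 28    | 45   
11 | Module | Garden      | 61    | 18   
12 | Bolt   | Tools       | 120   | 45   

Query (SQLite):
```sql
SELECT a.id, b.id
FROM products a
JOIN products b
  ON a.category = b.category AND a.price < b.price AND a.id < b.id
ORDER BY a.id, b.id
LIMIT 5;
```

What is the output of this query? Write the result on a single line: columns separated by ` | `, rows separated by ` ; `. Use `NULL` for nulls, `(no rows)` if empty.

1 | 3 ; 1 | 11 ; 4 | 11 ; 5 | 12 ; 6 | 7

Pairs (a,b) with same category, a.price < b.price, a.id < b.id.
category groups: Electronics:{2,6,7,10} Garden:{1,3,4,11} Tools:{5,8,9,12}
Ordered by (a.id, b.id); first 5.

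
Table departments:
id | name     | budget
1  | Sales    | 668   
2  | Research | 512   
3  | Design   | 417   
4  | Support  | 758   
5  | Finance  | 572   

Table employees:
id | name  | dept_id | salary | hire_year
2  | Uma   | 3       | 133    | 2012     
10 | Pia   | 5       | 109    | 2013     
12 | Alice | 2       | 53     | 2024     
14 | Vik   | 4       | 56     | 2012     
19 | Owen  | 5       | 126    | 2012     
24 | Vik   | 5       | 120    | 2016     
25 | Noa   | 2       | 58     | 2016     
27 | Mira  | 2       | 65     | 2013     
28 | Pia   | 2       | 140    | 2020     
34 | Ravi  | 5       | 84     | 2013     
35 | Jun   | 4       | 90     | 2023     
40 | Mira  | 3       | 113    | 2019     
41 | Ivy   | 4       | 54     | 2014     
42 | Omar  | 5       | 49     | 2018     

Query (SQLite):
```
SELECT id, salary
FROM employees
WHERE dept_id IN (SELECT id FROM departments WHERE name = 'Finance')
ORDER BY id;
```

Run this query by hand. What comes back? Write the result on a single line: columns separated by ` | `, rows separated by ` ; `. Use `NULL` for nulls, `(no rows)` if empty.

10 | 109 ; 19 | 126 ; 24 | 120 ; 34 | 84 ; 42 | 49

Inner query: departments.id where name = 'Finance'.
Outer: keep employees rows whose dept_id is in that set.
Inner query → {5}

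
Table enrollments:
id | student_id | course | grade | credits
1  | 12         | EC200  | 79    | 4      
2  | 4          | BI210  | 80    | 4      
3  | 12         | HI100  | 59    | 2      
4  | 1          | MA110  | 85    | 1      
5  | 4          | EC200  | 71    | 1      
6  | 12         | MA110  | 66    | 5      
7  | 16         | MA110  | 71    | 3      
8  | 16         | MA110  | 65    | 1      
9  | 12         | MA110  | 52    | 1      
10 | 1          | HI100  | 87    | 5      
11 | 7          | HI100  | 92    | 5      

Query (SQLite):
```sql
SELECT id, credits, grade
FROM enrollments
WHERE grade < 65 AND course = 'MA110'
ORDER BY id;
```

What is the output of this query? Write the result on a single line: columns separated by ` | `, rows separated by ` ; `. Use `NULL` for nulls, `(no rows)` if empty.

grade < 65: ids {3, 9}
course = 'MA110': ids {4, 6, 7, 8, 9}
Combine with AND.

9 | 1 | 52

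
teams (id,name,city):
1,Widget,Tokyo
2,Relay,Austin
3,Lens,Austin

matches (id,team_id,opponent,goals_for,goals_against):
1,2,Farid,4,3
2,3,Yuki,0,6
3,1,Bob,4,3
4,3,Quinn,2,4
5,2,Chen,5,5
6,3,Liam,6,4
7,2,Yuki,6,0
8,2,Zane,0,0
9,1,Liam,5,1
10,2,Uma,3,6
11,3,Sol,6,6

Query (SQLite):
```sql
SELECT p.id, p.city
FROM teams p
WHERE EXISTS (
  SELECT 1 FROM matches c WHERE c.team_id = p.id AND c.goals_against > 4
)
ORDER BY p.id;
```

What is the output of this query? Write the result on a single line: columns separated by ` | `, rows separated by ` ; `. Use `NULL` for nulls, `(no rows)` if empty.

2 | Austin ; 3 | Austin

For each teams row, check whether any matches with matching team_id has goals_against > 4.
Keep rows where that is true.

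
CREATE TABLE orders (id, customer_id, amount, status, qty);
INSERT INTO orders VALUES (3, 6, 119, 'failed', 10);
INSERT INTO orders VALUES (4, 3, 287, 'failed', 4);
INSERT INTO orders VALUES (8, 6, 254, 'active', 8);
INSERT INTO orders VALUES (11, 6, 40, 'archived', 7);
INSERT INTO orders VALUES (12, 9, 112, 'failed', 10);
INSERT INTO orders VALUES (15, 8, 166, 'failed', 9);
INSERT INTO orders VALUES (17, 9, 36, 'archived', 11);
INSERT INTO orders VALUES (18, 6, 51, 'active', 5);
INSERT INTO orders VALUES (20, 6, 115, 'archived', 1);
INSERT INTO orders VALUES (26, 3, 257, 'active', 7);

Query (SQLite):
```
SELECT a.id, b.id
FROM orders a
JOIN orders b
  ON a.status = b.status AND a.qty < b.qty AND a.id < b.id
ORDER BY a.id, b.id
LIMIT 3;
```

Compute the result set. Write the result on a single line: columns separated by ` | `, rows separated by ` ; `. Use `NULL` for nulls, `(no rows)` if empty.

4 | 12 ; 4 | 15 ; 11 | 17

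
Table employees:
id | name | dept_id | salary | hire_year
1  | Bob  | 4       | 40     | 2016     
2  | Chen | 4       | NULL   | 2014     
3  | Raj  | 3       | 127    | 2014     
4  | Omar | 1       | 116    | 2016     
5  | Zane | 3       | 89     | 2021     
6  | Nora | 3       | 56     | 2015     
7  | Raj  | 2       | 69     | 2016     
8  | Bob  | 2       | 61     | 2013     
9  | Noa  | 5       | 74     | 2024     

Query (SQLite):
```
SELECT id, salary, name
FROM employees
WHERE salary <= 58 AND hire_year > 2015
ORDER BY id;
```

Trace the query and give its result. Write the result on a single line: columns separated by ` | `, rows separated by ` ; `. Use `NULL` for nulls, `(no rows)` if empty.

1 | 40 | Bob

salary <= 58: ids {1, 6}
hire_year > 2015: ids {1, 4, 5, 7, 9}
Combine with AND.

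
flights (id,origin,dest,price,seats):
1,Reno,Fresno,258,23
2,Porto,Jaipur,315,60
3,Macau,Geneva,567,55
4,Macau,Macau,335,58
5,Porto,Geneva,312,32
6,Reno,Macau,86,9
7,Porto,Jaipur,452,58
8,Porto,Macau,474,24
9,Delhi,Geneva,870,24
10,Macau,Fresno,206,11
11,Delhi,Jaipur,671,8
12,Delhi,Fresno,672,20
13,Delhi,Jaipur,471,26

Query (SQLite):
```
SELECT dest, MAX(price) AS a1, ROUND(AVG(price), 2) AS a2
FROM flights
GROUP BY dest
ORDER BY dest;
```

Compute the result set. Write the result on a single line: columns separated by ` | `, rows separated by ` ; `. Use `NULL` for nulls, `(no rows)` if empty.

Group flights by dest.
Per group compute: MAX(price), ROUND(AVG(price), 2).
  Fresno: ids {1, 10, 12} → MAX(price)=672, ROUND(AVG(price), 2)=378.67
  Geneva: ids {3, 5, 9} → MAX(price)=870, ROUND(AVG(price), 2)=583
  Jaipur: ids {2, 7, 11, 13} → MAX(price)=671, ROUND(AVG(price), 2)=477.25
  Macau: ids {4, 6, 8} → MAX(price)=474, ROUND(AVG(price), 2)=298.33

Fresno | 672 | 378.67 ; Geneva | 870 | 583 ; Jaipur | 671 | 477.25 ; Macau | 474 | 298.33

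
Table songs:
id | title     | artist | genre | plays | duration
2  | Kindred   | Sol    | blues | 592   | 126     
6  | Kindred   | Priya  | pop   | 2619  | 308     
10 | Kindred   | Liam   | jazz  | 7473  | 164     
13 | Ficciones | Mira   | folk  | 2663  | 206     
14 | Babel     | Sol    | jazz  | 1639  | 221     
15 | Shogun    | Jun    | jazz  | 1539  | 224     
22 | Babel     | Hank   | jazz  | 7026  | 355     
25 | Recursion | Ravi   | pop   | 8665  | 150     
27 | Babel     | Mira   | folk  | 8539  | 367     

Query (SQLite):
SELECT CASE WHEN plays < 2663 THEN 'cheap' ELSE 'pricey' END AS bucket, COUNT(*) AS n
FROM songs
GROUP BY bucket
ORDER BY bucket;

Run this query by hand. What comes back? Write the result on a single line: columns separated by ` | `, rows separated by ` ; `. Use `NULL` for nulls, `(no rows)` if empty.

cheap | 4 ; pricey | 5

Bucket rows by plays < 2663 → 'cheap' else 'pricey'; count each bucket.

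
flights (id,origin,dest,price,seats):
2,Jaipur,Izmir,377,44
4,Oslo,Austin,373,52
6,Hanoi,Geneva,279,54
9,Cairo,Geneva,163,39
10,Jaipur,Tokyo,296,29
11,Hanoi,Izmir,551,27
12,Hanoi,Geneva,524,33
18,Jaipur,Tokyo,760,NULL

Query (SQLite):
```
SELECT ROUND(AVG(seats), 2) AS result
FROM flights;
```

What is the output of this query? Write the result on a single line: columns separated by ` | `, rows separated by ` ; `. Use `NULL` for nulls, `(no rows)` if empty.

39.71

All seats values: [44, 52, 54, 39, 29, 27, 33, NULL].
AVG = 278 / 7 (rounded to 2 dp).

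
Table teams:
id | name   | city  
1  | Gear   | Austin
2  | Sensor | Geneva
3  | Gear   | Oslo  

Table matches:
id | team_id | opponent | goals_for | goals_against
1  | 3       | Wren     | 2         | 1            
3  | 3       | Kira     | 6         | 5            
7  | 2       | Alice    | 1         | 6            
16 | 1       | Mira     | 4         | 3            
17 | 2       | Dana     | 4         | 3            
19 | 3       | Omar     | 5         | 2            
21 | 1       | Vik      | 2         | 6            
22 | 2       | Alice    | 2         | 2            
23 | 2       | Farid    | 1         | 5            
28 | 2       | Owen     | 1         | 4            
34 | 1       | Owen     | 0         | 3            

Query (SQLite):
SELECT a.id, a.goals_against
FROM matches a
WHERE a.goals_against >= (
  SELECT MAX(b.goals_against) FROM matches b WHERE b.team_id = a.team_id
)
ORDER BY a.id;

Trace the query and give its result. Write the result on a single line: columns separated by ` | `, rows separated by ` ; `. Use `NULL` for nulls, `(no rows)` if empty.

For each matches row a, compute MAX(goals_against) over rows sharing a.team_id.
Keep row a if a.goals_against >= that per-group MAX.
  team_id=1: MAX(goals_against) = 6
  team_id=2: MAX(goals_against) = 6
  team_id=3: MAX(goals_against) = 5

3 | 5 ; 7 | 6 ; 21 | 6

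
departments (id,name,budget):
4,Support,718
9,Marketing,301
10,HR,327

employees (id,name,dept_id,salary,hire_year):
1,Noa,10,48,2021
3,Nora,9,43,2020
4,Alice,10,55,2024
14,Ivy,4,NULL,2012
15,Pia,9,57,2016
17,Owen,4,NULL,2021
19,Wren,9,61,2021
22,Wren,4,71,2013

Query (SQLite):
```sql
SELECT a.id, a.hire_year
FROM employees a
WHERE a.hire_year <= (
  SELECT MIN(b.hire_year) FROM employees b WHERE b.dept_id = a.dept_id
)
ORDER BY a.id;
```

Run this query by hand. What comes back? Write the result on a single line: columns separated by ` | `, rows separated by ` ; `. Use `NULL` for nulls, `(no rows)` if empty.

1 | 2021 ; 14 | 2012 ; 15 | 2016

For each employees row a, compute MIN(hire_year) over rows sharing a.dept_id.
Keep row a if a.hire_year <= that per-group MIN.
  dept_id=4: MIN(hire_year) = 2012
  dept_id=9: MIN(hire_year) = 2016
  dept_id=10: MIN(hire_year) = 2021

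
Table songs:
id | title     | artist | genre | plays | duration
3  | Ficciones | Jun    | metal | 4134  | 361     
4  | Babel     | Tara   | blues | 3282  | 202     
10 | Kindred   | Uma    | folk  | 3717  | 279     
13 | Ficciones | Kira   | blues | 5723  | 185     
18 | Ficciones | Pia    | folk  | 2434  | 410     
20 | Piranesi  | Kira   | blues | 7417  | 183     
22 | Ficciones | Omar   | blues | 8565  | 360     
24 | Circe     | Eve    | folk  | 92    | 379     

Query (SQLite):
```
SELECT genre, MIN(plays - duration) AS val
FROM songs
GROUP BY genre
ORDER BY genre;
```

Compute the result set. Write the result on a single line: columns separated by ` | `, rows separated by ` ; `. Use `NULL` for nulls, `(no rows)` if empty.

For each row compute plays - duration.
Group by genre; take MIN of the expression per group.
  blues: ids {4, 13, 20, 22} → MIN(plays - duration)=3080
  folk: ids {10, 18, 24} → MIN(plays - duration)=-287
  metal: ids {3} → MIN(plays - duration)=3773

blues | 3080 ; folk | -287 ; metal | 3773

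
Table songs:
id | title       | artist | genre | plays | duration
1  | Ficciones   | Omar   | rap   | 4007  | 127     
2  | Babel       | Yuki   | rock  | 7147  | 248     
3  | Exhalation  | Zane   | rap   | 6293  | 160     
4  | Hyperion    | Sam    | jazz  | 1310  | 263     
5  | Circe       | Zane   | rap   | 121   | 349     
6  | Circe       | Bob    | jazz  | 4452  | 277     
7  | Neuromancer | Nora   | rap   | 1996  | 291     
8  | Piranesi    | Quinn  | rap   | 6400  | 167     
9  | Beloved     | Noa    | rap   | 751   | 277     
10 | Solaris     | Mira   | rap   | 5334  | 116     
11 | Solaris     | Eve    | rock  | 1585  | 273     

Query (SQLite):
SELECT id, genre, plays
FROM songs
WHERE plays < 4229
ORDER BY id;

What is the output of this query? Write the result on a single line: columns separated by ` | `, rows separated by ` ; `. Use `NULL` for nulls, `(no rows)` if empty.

1 | rap | 4007 ; 4 | jazz | 1310 ; 5 | rap | 121 ; 7 | rap | 1996 ; 9 | rap | 751 ; 11 | rock | 1585

plays < 4229: ids {1, 4, 5, 7, 9, 11}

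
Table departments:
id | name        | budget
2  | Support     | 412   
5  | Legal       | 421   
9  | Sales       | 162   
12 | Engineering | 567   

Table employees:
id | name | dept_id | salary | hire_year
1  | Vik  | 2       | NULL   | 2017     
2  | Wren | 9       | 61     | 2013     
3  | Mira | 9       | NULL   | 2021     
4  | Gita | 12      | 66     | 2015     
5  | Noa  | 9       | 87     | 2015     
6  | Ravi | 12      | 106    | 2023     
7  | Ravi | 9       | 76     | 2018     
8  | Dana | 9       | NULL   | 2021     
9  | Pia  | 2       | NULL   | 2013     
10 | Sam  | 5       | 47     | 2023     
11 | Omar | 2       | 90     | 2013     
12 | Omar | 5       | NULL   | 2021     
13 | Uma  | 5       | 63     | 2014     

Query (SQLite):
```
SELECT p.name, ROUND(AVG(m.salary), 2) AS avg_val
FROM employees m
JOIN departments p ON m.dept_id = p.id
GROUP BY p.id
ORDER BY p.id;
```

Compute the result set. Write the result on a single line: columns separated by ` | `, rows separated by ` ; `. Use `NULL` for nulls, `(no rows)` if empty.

Support | 90 ; Legal | 55 ; Sales | 74.67 ; Engineering | 86

Join each employees row to its departments via dept_id.
Group joined rows by departments.id; compute ROUND(AVG(m.salary), 2) per group.
  2: ids {1, 9, 11} → ROUND(AVG(m.salary), 2)=90
  5: ids {10, 12, 13} → ROUND(AVG(m.salary), 2)=55
  9: ids {2, 3, 5, 7, 8} → ROUND(AVG(m.salary), 2)=74.67
  12: ids {4, 6} → ROUND(AVG(m.salary), 2)=86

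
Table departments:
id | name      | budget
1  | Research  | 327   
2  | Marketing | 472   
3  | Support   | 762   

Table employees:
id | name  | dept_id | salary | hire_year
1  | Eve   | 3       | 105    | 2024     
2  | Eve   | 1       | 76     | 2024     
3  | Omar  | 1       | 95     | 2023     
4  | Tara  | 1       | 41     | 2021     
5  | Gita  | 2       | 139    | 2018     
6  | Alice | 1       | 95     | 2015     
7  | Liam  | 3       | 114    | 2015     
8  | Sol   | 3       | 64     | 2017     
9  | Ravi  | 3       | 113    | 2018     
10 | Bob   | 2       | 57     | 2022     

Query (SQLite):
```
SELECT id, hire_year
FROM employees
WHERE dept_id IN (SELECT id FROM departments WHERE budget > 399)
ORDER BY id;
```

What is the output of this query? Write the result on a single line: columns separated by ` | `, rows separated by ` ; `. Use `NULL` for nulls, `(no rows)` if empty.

1 | 2024 ; 5 | 2018 ; 7 | 2015 ; 8 | 2017 ; 9 | 2018 ; 10 | 2022

Inner query: departments.id where budget > 399.
Outer: keep employees rows whose dept_id is in that set.
Inner query → {2, 3}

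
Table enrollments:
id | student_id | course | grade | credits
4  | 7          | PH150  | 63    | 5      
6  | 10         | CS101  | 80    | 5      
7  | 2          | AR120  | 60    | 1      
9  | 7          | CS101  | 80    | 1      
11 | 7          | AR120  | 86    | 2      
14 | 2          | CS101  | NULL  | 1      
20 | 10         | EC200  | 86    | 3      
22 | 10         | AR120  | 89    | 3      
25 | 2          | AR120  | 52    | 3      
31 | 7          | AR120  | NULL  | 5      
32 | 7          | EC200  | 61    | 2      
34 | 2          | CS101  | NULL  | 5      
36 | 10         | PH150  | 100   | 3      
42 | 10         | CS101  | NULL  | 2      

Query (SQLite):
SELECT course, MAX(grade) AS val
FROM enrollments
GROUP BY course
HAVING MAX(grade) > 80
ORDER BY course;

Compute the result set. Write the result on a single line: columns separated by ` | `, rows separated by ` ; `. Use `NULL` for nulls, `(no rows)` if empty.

Partition enrollments by course; compute MAX(grade) within each group.
HAVING: keep groups where MAX(grade) > 80.
  AR120: ids {7, 11, 22, 25, 31} → MAX(grade)=89
  CS101: ids {6, 9, 14, 34, 42} → MAX(grade)=80
  EC200: ids {20, 32} → MAX(grade)=86
  PH150: ids {4, 36} → MAX(grade)=100

AR120 | 89 ; EC200 | 86 ; PH150 | 100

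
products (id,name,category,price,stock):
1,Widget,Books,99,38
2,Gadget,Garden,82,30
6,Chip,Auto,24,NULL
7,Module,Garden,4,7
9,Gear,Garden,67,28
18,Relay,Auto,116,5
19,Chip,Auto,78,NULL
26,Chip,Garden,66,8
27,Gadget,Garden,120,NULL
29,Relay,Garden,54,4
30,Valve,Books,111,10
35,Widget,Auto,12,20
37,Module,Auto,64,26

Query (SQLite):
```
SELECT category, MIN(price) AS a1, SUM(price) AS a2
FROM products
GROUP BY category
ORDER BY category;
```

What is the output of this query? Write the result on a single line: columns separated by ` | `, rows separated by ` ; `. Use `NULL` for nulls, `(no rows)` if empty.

Group products by category.
Per group compute: MIN(price), SUM(price).
  Auto: ids {6, 18, 19, 35, 37} → MIN(price)=12, SUM(price)=294
  Books: ids {1, 30} → MIN(price)=99, SUM(price)=210
  Garden: ids {2, 7, 9, 26, 27, 29} → MIN(price)=4, SUM(price)=393

Auto | 12 | 294 ; Books | 99 | 210 ; Garden | 4 | 393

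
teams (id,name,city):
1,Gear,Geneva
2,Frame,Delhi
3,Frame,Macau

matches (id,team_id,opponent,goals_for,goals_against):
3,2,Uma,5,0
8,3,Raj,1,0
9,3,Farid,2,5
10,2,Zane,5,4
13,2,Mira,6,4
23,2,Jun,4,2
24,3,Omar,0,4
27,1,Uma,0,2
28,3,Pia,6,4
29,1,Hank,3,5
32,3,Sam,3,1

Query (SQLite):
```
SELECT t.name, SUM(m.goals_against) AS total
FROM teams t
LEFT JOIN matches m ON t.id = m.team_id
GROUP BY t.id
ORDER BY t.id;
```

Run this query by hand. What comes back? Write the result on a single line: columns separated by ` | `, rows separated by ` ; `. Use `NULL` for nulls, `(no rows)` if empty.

LEFT JOIN keeps every teams row; unmatched ones get NULL for matches columns.
Group by teams.id and compute SUM(m.goals_against). SUM over an all-NULL group is NULL.
  1: ids {27, 29} → SUM(m.goals_against)=7
  2: ids {3, 10, 13, 23} → SUM(m.goals_against)=10
  3: ids {8, 9, 24, 28, 32} → SUM(m.goals_against)=14

Gear | 7 ; Frame | 10 ; Frame | 14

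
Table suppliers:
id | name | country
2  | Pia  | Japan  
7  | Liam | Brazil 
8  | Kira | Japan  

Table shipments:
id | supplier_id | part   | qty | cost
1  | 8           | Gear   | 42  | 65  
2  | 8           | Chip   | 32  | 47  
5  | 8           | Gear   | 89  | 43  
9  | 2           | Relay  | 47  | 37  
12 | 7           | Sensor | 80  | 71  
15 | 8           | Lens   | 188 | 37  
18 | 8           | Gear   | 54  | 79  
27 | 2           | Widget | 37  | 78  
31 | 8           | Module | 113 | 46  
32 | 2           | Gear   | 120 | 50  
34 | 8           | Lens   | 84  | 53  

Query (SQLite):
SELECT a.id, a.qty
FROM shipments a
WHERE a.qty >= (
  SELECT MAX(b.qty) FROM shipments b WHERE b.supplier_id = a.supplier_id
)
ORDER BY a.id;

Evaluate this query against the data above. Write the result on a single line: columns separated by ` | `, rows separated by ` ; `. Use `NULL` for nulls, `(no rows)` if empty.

12 | 80 ; 15 | 188 ; 32 | 120

For each shipments row a, compute MAX(qty) over rows sharing a.supplier_id.
Keep row a if a.qty >= that per-group MAX.
  supplier_id=2: MAX(qty) = 120
  supplier_id=7: MAX(qty) = 80
  supplier_id=8: MAX(qty) = 188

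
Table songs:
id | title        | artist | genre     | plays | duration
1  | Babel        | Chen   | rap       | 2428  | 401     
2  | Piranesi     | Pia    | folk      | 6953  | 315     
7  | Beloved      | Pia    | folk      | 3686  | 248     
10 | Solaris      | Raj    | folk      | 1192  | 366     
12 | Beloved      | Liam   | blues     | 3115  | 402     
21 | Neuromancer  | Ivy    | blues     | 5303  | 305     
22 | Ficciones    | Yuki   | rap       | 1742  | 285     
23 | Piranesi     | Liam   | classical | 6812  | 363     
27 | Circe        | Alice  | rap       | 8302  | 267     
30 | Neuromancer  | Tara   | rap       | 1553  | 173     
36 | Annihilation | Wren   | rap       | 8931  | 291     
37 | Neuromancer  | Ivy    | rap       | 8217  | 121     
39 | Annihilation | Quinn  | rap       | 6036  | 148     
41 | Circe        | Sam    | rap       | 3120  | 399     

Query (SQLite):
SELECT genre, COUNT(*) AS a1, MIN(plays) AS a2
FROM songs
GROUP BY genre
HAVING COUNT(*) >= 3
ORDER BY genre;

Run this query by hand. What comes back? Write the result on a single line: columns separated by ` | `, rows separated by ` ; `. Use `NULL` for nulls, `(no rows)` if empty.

folk | 3 | 1192 ; rap | 8 | 1553

Group songs by genre.
Per group compute: COUNT(*), MIN(plays).
HAVING: drop groups with fewer than 3 rows.
  blues: ids {12, 21} → COUNT(*)=2, MIN(plays)=3115
  classical: ids {23} → COUNT(*)=1, MIN(plays)=6812
  folk: ids {2, 7, 10} → COUNT(*)=3, MIN(plays)=1192
  rap: ids {1, 22, 27, 30, 36, 37, 39, 41} → COUNT(*)=8, MIN(plays)=1553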